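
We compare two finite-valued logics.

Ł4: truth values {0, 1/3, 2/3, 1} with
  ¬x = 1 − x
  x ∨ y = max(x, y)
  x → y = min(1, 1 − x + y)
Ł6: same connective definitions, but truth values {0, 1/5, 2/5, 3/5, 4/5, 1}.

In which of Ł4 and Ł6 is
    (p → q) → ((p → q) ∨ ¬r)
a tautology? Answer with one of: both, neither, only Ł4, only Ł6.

both

In Ł4: every assignment gives 1 — tautology.
In Ł6: every assignment gives 1 — tautology.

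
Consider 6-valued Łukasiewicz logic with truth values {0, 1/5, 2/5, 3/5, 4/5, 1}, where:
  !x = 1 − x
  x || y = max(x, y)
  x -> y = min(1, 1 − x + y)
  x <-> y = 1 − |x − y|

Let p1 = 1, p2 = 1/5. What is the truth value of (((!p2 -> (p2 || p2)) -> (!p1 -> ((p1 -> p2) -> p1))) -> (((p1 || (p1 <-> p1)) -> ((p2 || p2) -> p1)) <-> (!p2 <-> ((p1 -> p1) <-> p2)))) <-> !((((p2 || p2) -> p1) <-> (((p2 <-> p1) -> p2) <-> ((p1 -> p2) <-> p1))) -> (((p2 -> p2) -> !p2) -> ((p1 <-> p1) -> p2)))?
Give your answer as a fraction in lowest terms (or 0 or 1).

3/5

!p2 = !1/5 = 4/5
p2 || p2 = 1/5 || 1/5 = 1/5
!p2 -> (p2 || p2) = 4/5 -> 1/5 = 2/5
!p1 = !1 = 0
p1 -> p2 = 1 -> 1/5 = 1/5
(p1 -> p2) -> p1 = 1/5 -> 1 = 1
!p1 -> ((p1 -> p2) -> p1) = 0 -> 1 = 1
(!p2 -> (p2 || p2)) -> (!p1 -> ((p1 -> p2) -> p1)) = 2/5 -> 1 = 1
p1 <-> p1 = 1 <-> 1 = 1
p1 || (p1 <-> p1) = 1 || 1 = 1
p2 || p2 = 1/5 || 1/5 = 1/5
(p2 || p2) -> p1 = 1/5 -> 1 = 1
(p1 || (p1 <-> p1)) -> ((p2 || p2) -> p1) = 1 -> 1 = 1
!p2 = !1/5 = 4/5
p1 -> p1 = 1 -> 1 = 1
(p1 -> p1) <-> p2 = 1 <-> 1/5 = 1/5
!p2 <-> ((p1 -> p1) <-> p2) = 4/5 <-> 1/5 = 2/5
((p1 || (p1 <-> p1)) -> ((p2 || p2) -> p1)) <-> (!p2 <-> ((p1 -> p1) <-> p2)) = 1 <-> 2/5 = 2/5
((!p2 -> (p2 || p2)) -> (!p1 -> ((p1 -> p2) -> p1))) -> (((p1 || (p1 <-> p1)) -> ((p2 || p2) -> p1)) <-> (!p2 <-> ((p1 -> p1) <-> p2))) = 1 -> 2/5 = 2/5
p2 || p2 = 1/5 || 1/5 = 1/5
(p2 || p2) -> p1 = 1/5 -> 1 = 1
p2 <-> p1 = 1/5 <-> 1 = 1/5
(p2 <-> p1) -> p2 = 1/5 -> 1/5 = 1
p1 -> p2 = 1 -> 1/5 = 1/5
(p1 -> p2) <-> p1 = 1/5 <-> 1 = 1/5
((p2 <-> p1) -> p2) <-> ((p1 -> p2) <-> p1) = 1 <-> 1/5 = 1/5
((p2 || p2) -> p1) <-> (((p2 <-> p1) -> p2) <-> ((p1 -> p2) <-> p1)) = 1 <-> 1/5 = 1/5
p2 -> p2 = 1/5 -> 1/5 = 1
!p2 = !1/5 = 4/5
(p2 -> p2) -> !p2 = 1 -> 4/5 = 4/5
p1 <-> p1 = 1 <-> 1 = 1
(p1 <-> p1) -> p2 = 1 -> 1/5 = 1/5
((p2 -> p2) -> !p2) -> ((p1 <-> p1) -> p2) = 4/5 -> 1/5 = 2/5
(((p2 || p2) -> p1) <-> (((p2 <-> p1) -> p2) <-> ((p1 -> p2) <-> p1))) -> (((p2 -> p2) -> !p2) -> ((p1 <-> p1) -> p2)) = 1/5 -> 2/5 = 1
!((((p2 || p2) -> p1) <-> (((p2 <-> p1) -> p2) <-> ((p1 -> p2) <-> p1))) -> (((p2 -> p2) -> !p2) -> ((p1 <-> p1) -> p2))) = !1 = 0
(((!p2 -> (p2 || p2)) -> (!p1 -> ((p1 -> p2) -> p1))) -> (((p1 || (p1 <-> p1)) -> ((p2 || p2) -> p1)) <-> (!p2 <-> ((p1 -> p1) <-> p2)))) <-> !((((p2 || p2) -> p1) <-> (((p2 <-> p1) -> p2) <-> ((p1 -> p2) <-> p1))) -> (((p2 -> p2) -> !p2) -> ((p1 <-> p1) -> p2))) = 2/5 <-> 0 = 3/5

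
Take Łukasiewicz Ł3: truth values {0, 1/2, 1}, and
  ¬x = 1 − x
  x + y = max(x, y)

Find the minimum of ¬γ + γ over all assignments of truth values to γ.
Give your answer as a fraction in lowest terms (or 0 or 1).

Take γ = 1/2:
¬γ = ¬1/2 = 1/2
¬γ + γ = 1/2 + 1/2 = 1/2
No assignment yields a value below 1/2, so this is the minimum.

1/2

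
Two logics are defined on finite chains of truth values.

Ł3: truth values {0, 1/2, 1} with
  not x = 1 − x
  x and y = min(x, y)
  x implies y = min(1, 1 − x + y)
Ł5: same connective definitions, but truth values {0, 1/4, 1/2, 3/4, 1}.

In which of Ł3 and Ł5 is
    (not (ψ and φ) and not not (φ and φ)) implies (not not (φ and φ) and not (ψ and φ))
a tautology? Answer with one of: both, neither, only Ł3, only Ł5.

both

In Ł3: every assignment gives 1 — tautology.
In Ł5: every assignment gives 1 — tautology.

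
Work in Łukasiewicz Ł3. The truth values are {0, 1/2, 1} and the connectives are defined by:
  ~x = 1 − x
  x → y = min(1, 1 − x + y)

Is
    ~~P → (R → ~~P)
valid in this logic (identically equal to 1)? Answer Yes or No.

Yes

P = 0, R = 0 ↦ 1
P = 0, R = 1/2 ↦ 1
P = 0, R = 1 ↦ 1
P = 1/2, R = 0 ↦ 1
P = 1/2, R = 1/2 ↦ 1
P = 1/2, R = 1 ↦ 1
P = 1, R = 0 ↦ 1
P = 1, R = 1/2 ↦ 1
P = 1, R = 1 ↦ 1
Every assignment gives a value ≥ 1.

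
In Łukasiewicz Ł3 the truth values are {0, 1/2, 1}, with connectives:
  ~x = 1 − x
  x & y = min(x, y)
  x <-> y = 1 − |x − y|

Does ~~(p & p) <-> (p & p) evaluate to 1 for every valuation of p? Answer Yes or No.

p = 0 ↦ 1
p = 1/2 ↦ 1
p = 1 ↦ 1
Every assignment gives a value ≥ 1.

Yes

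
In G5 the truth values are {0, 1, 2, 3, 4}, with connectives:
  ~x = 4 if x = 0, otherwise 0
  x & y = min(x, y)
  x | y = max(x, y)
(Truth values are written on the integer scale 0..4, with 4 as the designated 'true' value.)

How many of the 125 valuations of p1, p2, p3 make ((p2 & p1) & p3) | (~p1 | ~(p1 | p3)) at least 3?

value 4: 26 assignments (counts)
value 3: 7 assignments (counts)
value 2: 19 assignments
value 1: 37 assignments
value 0: 36 assignments
So 33 of the 125 assignments meet the threshold.

33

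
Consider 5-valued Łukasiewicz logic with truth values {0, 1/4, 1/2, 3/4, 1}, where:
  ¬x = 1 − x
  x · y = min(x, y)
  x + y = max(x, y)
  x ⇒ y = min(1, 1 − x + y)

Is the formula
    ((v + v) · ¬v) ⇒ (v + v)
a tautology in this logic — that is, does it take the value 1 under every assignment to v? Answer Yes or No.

Yes

v = 0 ↦ 1
v = 1/4 ↦ 1
v = 1/2 ↦ 1
v = 3/4 ↦ 1
v = 1 ↦ 1
Every assignment gives a value ≥ 1.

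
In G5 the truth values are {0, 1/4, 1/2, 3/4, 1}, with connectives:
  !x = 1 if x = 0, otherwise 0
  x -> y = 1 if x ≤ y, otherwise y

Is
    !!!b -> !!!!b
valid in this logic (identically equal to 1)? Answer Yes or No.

No

Counterexample: take b = 0.
!b = !0 = 1
!!b = !1 = 0
!!!b = !0 = 1
!b = !0 = 1
!!b = !1 = 0
!!!b = !0 = 1
!!!!b = !1 = 0
!!!b -> !!!!b = 1 -> 0 = 0
This gives 0 ≠ 1.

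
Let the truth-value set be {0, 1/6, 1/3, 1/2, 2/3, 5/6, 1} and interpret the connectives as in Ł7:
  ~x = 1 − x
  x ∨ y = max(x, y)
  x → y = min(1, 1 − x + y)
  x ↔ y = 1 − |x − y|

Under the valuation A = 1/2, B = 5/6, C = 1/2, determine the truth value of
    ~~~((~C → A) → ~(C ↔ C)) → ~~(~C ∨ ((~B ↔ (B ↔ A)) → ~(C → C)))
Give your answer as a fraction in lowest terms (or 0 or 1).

~C = ~1/2 = 1/2
~C → A = 1/2 → 1/2 = 1
C ↔ C = 1/2 ↔ 1/2 = 1
~(C ↔ C) = ~1 = 0
(~C → A) → ~(C ↔ C) = 1 → 0 = 0
~((~C → A) → ~(C ↔ C)) = ~0 = 1
~~((~C → A) → ~(C ↔ C)) = ~1 = 0
~~~((~C → A) → ~(C ↔ C)) = ~0 = 1
~C = ~1/2 = 1/2
~B = ~5/6 = 1/6
B ↔ A = 5/6 ↔ 1/2 = 2/3
~B ↔ (B ↔ A) = 1/6 ↔ 2/3 = 1/2
C → C = 1/2 → 1/2 = 1
~(C → C) = ~1 = 0
(~B ↔ (B ↔ A)) → ~(C → C) = 1/2 → 0 = 1/2
~C ∨ ((~B ↔ (B ↔ A)) → ~(C → C)) = 1/2 ∨ 1/2 = 1/2
~(~C ∨ ((~B ↔ (B ↔ A)) → ~(C → C))) = ~1/2 = 1/2
~~(~C ∨ ((~B ↔ (B ↔ A)) → ~(C → C))) = ~1/2 = 1/2
~~~((~C → A) → ~(C ↔ C)) → ~~(~C ∨ ((~B ↔ (B ↔ A)) → ~(C → C))) = 1 → 1/2 = 1/2

1/2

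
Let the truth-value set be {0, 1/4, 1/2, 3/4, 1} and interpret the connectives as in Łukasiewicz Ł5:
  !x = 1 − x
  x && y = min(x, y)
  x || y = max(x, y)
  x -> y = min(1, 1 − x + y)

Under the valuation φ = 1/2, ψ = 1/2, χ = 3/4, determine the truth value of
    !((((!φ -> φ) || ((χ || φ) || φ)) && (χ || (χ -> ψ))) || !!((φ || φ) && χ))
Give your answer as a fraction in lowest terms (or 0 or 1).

!φ = !1/2 = 1/2
!φ -> φ = 1/2 -> 1/2 = 1
χ || φ = 3/4 || 1/2 = 3/4
(χ || φ) || φ = 3/4 || 1/2 = 3/4
(!φ -> φ) || ((χ || φ) || φ) = 1 || 3/4 = 1
χ -> ψ = 3/4 -> 1/2 = 3/4
χ || (χ -> ψ) = 3/4 || 3/4 = 3/4
((!φ -> φ) || ((χ || φ) || φ)) && (χ || (χ -> ψ)) = 1 && 3/4 = 3/4
φ || φ = 1/2 || 1/2 = 1/2
(φ || φ) && χ = 1/2 && 3/4 = 1/2
!((φ || φ) && χ) = !1/2 = 1/2
!!((φ || φ) && χ) = !1/2 = 1/2
(((!φ -> φ) || ((χ || φ) || φ)) && (χ || (χ -> ψ))) || !!((φ || φ) && χ) = 3/4 || 1/2 = 3/4
!((((!φ -> φ) || ((χ || φ) || φ)) && (χ || (χ -> ψ))) || !!((φ || φ) && χ)) = !3/4 = 1/4

1/4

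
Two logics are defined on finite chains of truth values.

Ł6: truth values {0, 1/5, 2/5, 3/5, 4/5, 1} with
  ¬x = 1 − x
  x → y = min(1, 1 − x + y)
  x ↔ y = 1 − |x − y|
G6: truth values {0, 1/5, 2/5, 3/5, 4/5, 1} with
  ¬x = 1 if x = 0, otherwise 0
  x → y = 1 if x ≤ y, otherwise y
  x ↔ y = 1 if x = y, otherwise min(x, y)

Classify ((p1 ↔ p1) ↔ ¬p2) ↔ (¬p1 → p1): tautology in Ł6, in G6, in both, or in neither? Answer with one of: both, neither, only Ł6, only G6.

neither

In Ł6: at p1 = 0, p2 = 0 the value is 0 — not a tautology.
In G6: at p1 = 0, p2 = 0 the value is 0 — not a tautology.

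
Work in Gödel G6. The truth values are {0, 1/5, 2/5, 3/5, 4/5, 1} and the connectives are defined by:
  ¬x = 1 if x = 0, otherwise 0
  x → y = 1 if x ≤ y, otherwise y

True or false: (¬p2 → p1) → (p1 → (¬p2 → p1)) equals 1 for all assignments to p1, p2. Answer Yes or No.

At p1 = 0, p2 = 4/5, for instance:
¬p2 = ¬4/5 = 0
¬p2 → p1 = 0 → 0 = 1
p1 → (¬p2 → p1) = 0 → 1 = 1
(¬p2 → p1) → (p1 → (¬p2 → p1)) = 1 → 1 = 1
and checking the remaining 35 assignments likewise gives ≥ 1 in every case.

Yes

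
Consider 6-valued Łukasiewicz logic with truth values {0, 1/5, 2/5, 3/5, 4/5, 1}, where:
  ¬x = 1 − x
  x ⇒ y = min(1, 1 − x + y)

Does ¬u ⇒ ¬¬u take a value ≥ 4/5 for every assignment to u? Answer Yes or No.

No

Counterexample: take u = 0.
¬u = ¬0 = 1
¬u = ¬0 = 1
¬¬u = ¬1 = 0
¬u ⇒ ¬¬u = 1 ⇒ 0 = 0
This gives 0, which is below 4/5.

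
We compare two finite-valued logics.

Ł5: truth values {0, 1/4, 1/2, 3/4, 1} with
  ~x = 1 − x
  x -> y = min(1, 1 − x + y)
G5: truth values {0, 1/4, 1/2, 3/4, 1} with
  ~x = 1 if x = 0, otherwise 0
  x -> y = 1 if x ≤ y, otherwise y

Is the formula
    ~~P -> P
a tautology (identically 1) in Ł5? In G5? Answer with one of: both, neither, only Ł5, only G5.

only Ł5

In Ł5: every assignment gives 1 — tautology.
In G5: at P = 1/4 the value is 1/4 — not a tautology.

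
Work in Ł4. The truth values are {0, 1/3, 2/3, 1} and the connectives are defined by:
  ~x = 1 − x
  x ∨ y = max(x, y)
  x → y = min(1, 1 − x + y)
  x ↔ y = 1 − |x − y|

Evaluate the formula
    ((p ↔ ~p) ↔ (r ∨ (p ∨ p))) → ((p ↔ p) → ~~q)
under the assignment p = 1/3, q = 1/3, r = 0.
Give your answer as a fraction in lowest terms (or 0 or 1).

2/3

~p = ~1/3 = 2/3
p ↔ ~p = 1/3 ↔ 2/3 = 2/3
p ∨ p = 1/3 ∨ 1/3 = 1/3
r ∨ (p ∨ p) = 0 ∨ 1/3 = 1/3
(p ↔ ~p) ↔ (r ∨ (p ∨ p)) = 2/3 ↔ 1/3 = 2/3
p ↔ p = 1/3 ↔ 1/3 = 1
~q = ~1/3 = 2/3
~~q = ~2/3 = 1/3
(p ↔ p) → ~~q = 1 → 1/3 = 1/3
((p ↔ ~p) ↔ (r ∨ (p ∨ p))) → ((p ↔ p) → ~~q) = 2/3 → 1/3 = 2/3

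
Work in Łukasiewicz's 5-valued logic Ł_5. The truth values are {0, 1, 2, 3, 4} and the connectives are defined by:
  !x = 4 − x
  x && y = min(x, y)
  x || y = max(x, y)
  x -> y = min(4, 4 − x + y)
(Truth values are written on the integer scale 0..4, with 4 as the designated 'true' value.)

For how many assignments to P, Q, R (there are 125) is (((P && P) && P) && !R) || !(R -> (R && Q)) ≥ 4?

value 4: 10 assignments (counts)
value 3: 25 assignments
value 2: 37 assignments
value 1: 34 assignments
value 0: 19 assignments
So 10 of the 125 assignments meet the threshold.

10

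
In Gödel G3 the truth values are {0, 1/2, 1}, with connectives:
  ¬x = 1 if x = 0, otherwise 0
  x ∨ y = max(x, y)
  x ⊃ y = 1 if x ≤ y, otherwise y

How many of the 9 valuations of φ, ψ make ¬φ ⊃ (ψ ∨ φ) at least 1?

7

φ = 0, ψ = 0 ↦ 0  <
φ = 0, ψ = 1/2 ↦ 1/2  <
φ = 0, ψ = 1 ↦ 1  ≥
φ = 1/2, ψ = 0 ↦ 1  ≥
φ = 1/2, ψ = 1/2 ↦ 1  ≥
φ = 1/2, ψ = 1 ↦ 1  ≥
φ = 1, ψ = 0 ↦ 1  ≥
φ = 1, ψ = 1/2 ↦ 1  ≥
φ = 1, ψ = 1 ↦ 1  ≥
So 7 of the 9 assignments meet the threshold.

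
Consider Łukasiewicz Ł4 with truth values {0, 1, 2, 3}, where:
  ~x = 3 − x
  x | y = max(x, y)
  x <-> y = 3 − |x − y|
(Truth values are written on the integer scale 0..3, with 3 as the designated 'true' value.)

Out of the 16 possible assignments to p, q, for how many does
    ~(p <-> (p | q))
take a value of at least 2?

p = 0, q = 0 ↦ 0  <
p = 0, q = 1 ↦ 1  <
p = 0, q = 2 ↦ 2  ≥
p = 0, q = 3 ↦ 3  ≥
p = 1, q = 0 ↦ 0  <
p = 1, q = 1 ↦ 0  <
p = 1, q = 2 ↦ 1  <
p = 1, q = 3 ↦ 2  ≥
p = 2, q = 0 ↦ 0  <
p = 2, q = 1 ↦ 0  <
p = 2, q = 2 ↦ 0  <
p = 2, q = 3 ↦ 1  <
p = 3, q = 0 ↦ 0  <
p = 3, q = 1 ↦ 0  <
p = 3, q = 2 ↦ 0  <
p = 3, q = 3 ↦ 0  <
So 3 of the 16 assignments meet the threshold.

3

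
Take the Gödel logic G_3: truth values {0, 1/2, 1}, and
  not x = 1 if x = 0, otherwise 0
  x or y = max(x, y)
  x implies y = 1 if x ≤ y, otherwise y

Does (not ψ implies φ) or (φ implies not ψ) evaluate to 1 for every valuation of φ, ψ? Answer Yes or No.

φ = 0, ψ = 0 ↦ 1
φ = 0, ψ = 1/2 ↦ 1
φ = 0, ψ = 1 ↦ 1
φ = 1/2, ψ = 0 ↦ 1
φ = 1/2, ψ = 1/2 ↦ 1
φ = 1/2, ψ = 1 ↦ 1
φ = 1, ψ = 0 ↦ 1
φ = 1, ψ = 1/2 ↦ 1
φ = 1, ψ = 1 ↦ 1
Every assignment gives a value ≥ 1.

Yes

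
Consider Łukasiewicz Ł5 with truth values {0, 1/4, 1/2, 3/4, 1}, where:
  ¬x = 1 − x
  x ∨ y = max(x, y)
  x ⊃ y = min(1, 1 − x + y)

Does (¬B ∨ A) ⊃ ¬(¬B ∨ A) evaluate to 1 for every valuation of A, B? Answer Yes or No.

Counterexample: take A = 0, B = 0.
¬B = ¬0 = 1
¬B ∨ A = 1 ∨ 0 = 1
¬B = ¬0 = 1
¬B ∨ A = 1 ∨ 0 = 1
¬(¬B ∨ A) = ¬1 = 0
(¬B ∨ A) ⊃ ¬(¬B ∨ A) = 1 ⊃ 0 = 0
This gives 0 ≠ 1.

No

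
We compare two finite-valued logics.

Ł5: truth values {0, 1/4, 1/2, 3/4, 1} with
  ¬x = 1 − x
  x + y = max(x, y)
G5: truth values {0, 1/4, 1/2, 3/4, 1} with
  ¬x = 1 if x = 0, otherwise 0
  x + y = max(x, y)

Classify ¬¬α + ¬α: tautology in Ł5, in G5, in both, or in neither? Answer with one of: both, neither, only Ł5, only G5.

only G5

In Ł5: at α = 1/4 the value is 3/4 — not a tautology.
In G5: every assignment gives 1 — tautology.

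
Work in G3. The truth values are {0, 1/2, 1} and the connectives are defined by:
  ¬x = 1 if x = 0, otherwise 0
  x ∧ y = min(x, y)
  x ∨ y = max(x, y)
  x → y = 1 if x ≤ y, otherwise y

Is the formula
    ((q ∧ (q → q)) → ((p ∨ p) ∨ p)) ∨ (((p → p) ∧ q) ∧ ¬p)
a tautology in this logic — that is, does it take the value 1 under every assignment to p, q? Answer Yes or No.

Counterexample: take p = 0, q = 1/2.
q → q = 1/2 → 1/2 = 1
q ∧ (q → q) = 1/2 ∧ 1 = 1/2
p ∨ p = 0 ∨ 0 = 0
(p ∨ p) ∨ p = 0 ∨ 0 = 0
(q ∧ (q → q)) → ((p ∨ p) ∨ p) = 1/2 → 0 = 0
p → p = 0 → 0 = 1
(p → p) ∧ q = 1 ∧ 1/2 = 1/2
¬p = ¬0 = 1
((p → p) ∧ q) ∧ ¬p = 1/2 ∧ 1 = 1/2
((q ∧ (q → q)) → ((p ∨ p) ∨ p)) ∨ (((p → p) ∧ q) ∧ ¬p) = 0 ∨ 1/2 = 1/2
This gives 1/2 ≠ 1.

No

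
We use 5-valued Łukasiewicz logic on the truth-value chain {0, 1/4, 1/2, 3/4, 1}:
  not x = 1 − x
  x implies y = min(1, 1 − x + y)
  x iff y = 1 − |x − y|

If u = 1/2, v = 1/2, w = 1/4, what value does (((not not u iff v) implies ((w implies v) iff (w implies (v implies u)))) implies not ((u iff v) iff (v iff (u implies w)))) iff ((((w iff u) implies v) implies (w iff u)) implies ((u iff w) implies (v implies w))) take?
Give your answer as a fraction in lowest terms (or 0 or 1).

not u = not 1/2 = 1/2
not not u = not 1/2 = 1/2
not not u iff v = 1/2 iff 1/2 = 1
w implies v = 1/4 implies 1/2 = 1
v implies u = 1/2 implies 1/2 = 1
w implies (v implies u) = 1/4 implies 1 = 1
(w implies v) iff (w implies (v implies u)) = 1 iff 1 = 1
(not not u iff v) implies ((w implies v) iff (w implies (v implies u))) = 1 implies 1 = 1
u iff v = 1/2 iff 1/2 = 1
u implies w = 1/2 implies 1/4 = 3/4
v iff (u implies w) = 1/2 iff 3/4 = 3/4
(u iff v) iff (v iff (u implies w)) = 1 iff 3/4 = 3/4
not ((u iff v) iff (v iff (u implies w))) = not 3/4 = 1/4
((not not u iff v) implies ((w implies v) iff (w implies (v implies u)))) implies not ((u iff v) iff (v iff (u implies w))) = 1 implies 1/4 = 1/4
w iff u = 1/4 iff 1/2 = 3/4
(w iff u) implies v = 3/4 implies 1/2 = 3/4
w iff u = 1/4 iff 1/2 = 3/4
((w iff u) implies v) implies (w iff u) = 3/4 implies 3/4 = 1
u iff w = 1/2 iff 1/4 = 3/4
v implies w = 1/2 implies 1/4 = 3/4
(u iff w) implies (v implies w) = 3/4 implies 3/4 = 1
(((w iff u) implies v) implies (w iff u)) implies ((u iff w) implies (v implies w)) = 1 implies 1 = 1
(((not not u iff v) implies ((w implies v) iff (w implies (v implies u)))) implies not ((u iff v) iff (v iff (u implies w)))) iff ((((w iff u) implies v) implies (w iff u)) implies ((u iff w) implies (v implies w))) = 1/4 iff 1 = 1/4

1/4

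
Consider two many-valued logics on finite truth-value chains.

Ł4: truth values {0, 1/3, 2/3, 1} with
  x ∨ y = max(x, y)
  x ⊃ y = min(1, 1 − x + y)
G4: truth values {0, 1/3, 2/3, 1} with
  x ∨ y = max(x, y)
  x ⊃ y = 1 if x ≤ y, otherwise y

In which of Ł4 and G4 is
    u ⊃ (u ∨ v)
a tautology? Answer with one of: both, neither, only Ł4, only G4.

In Ł4: every assignment gives 1 — tautology.
In G4: every assignment gives 1 — tautology.

both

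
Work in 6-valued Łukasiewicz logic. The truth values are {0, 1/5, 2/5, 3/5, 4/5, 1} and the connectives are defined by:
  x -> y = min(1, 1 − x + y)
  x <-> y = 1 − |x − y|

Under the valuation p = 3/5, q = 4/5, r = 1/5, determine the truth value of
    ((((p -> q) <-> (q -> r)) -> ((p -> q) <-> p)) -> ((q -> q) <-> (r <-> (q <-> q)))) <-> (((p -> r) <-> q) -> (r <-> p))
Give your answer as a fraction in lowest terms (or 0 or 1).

2/5

p -> q = 3/5 -> 4/5 = 1
q -> r = 4/5 -> 1/5 = 2/5
(p -> q) <-> (q -> r) = 1 <-> 2/5 = 2/5
p -> q = 3/5 -> 4/5 = 1
(p -> q) <-> p = 1 <-> 3/5 = 3/5
((p -> q) <-> (q -> r)) -> ((p -> q) <-> p) = 2/5 -> 3/5 = 1
q -> q = 4/5 -> 4/5 = 1
q <-> q = 4/5 <-> 4/5 = 1
r <-> (q <-> q) = 1/5 <-> 1 = 1/5
(q -> q) <-> (r <-> (q <-> q)) = 1 <-> 1/5 = 1/5
(((p -> q) <-> (q -> r)) -> ((p -> q) <-> p)) -> ((q -> q) <-> (r <-> (q <-> q))) = 1 -> 1/5 = 1/5
p -> r = 3/5 -> 1/5 = 3/5
(p -> r) <-> q = 3/5 <-> 4/5 = 4/5
r <-> p = 1/5 <-> 3/5 = 3/5
((p -> r) <-> q) -> (r <-> p) = 4/5 -> 3/5 = 4/5
((((p -> q) <-> (q -> r)) -> ((p -> q) <-> p)) -> ((q -> q) <-> (r <-> (q <-> q)))) <-> (((p -> r) <-> q) -> (r <-> p)) = 1/5 <-> 4/5 = 2/5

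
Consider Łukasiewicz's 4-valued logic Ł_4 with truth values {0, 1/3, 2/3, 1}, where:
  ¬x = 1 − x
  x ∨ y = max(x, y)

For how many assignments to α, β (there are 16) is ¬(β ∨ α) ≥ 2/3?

4

α = 0, β = 0 ↦ 1  ≥
α = 0, β = 1/3 ↦ 2/3  ≥
α = 0, β = 2/3 ↦ 1/3  <
α = 0, β = 1 ↦ 0  <
α = 1/3, β = 0 ↦ 2/3  ≥
α = 1/3, β = 1/3 ↦ 2/3  ≥
α = 1/3, β = 2/3 ↦ 1/3  <
α = 1/3, β = 1 ↦ 0  <
α = 2/3, β = 0 ↦ 1/3  <
α = 2/3, β = 1/3 ↦ 1/3  <
α = 2/3, β = 2/3 ↦ 1/3  <
α = 2/3, β = 1 ↦ 0  <
α = 1, β = 0 ↦ 0  <
α = 1, β = 1/3 ↦ 0  <
α = 1, β = 2/3 ↦ 0  <
α = 1, β = 1 ↦ 0  <
So 4 of the 16 assignments meet the threshold.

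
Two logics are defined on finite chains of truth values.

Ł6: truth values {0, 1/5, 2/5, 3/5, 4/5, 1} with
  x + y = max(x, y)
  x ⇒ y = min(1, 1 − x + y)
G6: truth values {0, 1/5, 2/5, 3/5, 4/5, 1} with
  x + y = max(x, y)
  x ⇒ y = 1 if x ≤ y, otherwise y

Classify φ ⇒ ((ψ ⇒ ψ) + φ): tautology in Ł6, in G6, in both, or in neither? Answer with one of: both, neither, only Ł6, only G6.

both

In Ł6: every assignment gives 1 — tautology.
In G6: every assignment gives 1 — tautology.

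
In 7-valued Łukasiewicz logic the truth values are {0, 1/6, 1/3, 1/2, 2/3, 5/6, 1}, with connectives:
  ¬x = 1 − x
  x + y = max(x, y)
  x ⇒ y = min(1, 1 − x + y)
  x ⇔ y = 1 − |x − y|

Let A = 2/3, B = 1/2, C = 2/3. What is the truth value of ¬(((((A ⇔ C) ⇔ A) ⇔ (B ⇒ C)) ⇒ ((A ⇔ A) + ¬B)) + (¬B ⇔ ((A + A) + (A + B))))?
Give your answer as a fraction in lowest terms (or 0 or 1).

A ⇔ C = 2/3 ⇔ 2/3 = 1
(A ⇔ C) ⇔ A = 1 ⇔ 2/3 = 2/3
B ⇒ C = 1/2 ⇒ 2/3 = 1
((A ⇔ C) ⇔ A) ⇔ (B ⇒ C) = 2/3 ⇔ 1 = 2/3
A ⇔ A = 2/3 ⇔ 2/3 = 1
¬B = ¬1/2 = 1/2
(A ⇔ A) + ¬B = 1 + 1/2 = 1
(((A ⇔ C) ⇔ A) ⇔ (B ⇒ C)) ⇒ ((A ⇔ A) + ¬B) = 2/3 ⇒ 1 = 1
¬B = ¬1/2 = 1/2
A + A = 2/3 + 2/3 = 2/3
A + B = 2/3 + 1/2 = 2/3
(A + A) + (A + B) = 2/3 + 2/3 = 2/3
¬B ⇔ ((A + A) + (A + B)) = 1/2 ⇔ 2/3 = 5/6
((((A ⇔ C) ⇔ A) ⇔ (B ⇒ C)) ⇒ ((A ⇔ A) + ¬B)) + (¬B ⇔ ((A + A) + (A + B))) = 1 + 5/6 = 1
¬(((((A ⇔ C) ⇔ A) ⇔ (B ⇒ C)) ⇒ ((A ⇔ A) + ¬B)) + (¬B ⇔ ((A + A) + (A + B)))) = ¬1 = 0

0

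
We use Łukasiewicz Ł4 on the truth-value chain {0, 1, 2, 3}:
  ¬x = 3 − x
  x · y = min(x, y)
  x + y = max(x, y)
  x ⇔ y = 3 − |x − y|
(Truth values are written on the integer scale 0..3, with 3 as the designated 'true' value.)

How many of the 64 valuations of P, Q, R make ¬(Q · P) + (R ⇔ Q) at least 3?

37

value 3: 37 assignments (counts)
value 2: 21 assignments
value 1: 5 assignments
value 0: 1 assignment
So 37 of the 64 assignments meet the threshold.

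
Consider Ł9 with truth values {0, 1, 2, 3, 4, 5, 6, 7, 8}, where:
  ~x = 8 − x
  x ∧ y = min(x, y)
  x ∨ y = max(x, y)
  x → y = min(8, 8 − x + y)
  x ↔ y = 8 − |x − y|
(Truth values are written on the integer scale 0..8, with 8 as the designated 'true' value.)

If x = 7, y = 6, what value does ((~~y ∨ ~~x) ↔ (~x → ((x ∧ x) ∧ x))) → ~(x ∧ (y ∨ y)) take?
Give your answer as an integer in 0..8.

3

~y = ~6 = 2
~~y = ~2 = 6
~x = ~7 = 1
~~x = ~1 = 7
~~y ∨ ~~x = 6 ∨ 7 = 7
~x = ~7 = 1
x ∧ x = 7 ∧ 7 = 7
(x ∧ x) ∧ x = 7 ∧ 7 = 7
~x → ((x ∧ x) ∧ x) = 1 → 7 = 8
(~~y ∨ ~~x) ↔ (~x → ((x ∧ x) ∧ x)) = 7 ↔ 8 = 7
y ∨ y = 6 ∨ 6 = 6
x ∧ (y ∨ y) = 7 ∧ 6 = 6
~(x ∧ (y ∨ y)) = ~6 = 2
((~~y ∨ ~~x) ↔ (~x → ((x ∧ x) ∧ x))) → ~(x ∧ (y ∨ y)) = 7 → 2 = 3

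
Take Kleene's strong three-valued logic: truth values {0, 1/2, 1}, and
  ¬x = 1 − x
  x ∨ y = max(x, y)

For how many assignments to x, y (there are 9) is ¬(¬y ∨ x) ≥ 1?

1

x = 0, y = 0 ↦ 0  <
x = 0, y = 1/2 ↦ 1/2  <
x = 0, y = 1 ↦ 1  ≥
x = 1/2, y = 0 ↦ 0  <
x = 1/2, y = 1/2 ↦ 1/2  <
x = 1/2, y = 1 ↦ 1/2  <
x = 1, y = 0 ↦ 0  <
x = 1, y = 1/2 ↦ 0  <
x = 1, y = 1 ↦ 0  <
So 1 of the 9 assignments meets the threshold.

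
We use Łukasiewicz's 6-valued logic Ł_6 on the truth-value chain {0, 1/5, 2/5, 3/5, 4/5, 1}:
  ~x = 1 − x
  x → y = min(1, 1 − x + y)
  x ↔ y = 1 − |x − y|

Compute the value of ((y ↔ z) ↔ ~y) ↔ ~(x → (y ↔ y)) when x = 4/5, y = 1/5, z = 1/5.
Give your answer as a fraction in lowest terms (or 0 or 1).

y ↔ z = 1/5 ↔ 1/5 = 1
~y = ~1/5 = 4/5
(y ↔ z) ↔ ~y = 1 ↔ 4/5 = 4/5
y ↔ y = 1/5 ↔ 1/5 = 1
x → (y ↔ y) = 4/5 → 1 = 1
~(x → (y ↔ y)) = ~1 = 0
((y ↔ z) ↔ ~y) ↔ ~(x → (y ↔ y)) = 4/5 ↔ 0 = 1/5

1/5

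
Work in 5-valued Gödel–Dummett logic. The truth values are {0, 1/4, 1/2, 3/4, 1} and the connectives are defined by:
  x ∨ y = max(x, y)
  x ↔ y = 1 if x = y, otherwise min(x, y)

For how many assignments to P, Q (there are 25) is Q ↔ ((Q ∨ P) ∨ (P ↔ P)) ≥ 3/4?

10

value 1: 5 assignments (counts)
value 3/4: 5 assignments (counts)
value 1/2: 5 assignments
value 1/4: 5 assignments
value 0: 5 assignments
So 10 of the 25 assignments meet the threshold.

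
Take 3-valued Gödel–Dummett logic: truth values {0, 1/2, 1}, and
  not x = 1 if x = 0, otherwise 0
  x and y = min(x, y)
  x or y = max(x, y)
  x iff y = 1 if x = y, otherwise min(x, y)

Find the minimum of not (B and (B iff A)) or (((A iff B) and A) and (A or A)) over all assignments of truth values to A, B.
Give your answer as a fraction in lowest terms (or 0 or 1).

1/2

Take A = 1/2, B = 1/2:
B iff A = 1/2 iff 1/2 = 1
B and (B iff A) = 1/2 and 1 = 1/2
not (B and (B iff A)) = not 1/2 = 0
A iff B = 1/2 iff 1/2 = 1
(A iff B) and A = 1 and 1/2 = 1/2
A or A = 1/2 or 1/2 = 1/2
((A iff B) and A) and (A or A) = 1/2 and 1/2 = 1/2
not (B and (B iff A)) or (((A iff B) and A) and (A or A)) = 0 or 1/2 = 1/2
No assignment yields a value below 1/2, so this is the minimum.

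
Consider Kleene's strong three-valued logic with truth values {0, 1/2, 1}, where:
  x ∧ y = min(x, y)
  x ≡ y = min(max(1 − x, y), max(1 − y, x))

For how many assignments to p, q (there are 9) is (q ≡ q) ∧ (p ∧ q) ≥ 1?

p = 0, q = 0 ↦ 0  <
p = 0, q = 1/2 ↦ 0  <
p = 0, q = 1 ↦ 0  <
p = 1/2, q = 0 ↦ 0  <
p = 1/2, q = 1/2 ↦ 1/2  <
p = 1/2, q = 1 ↦ 1/2  <
p = 1, q = 0 ↦ 0  <
p = 1, q = 1/2 ↦ 1/2  <
p = 1, q = 1 ↦ 1  ≥
So 1 of the 9 assignments meets the threshold.

1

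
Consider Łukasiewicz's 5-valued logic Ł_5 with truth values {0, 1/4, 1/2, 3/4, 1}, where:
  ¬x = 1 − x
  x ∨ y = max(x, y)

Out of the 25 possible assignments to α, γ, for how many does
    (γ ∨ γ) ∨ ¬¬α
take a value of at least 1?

9

value 1: 9 assignments (counts)
value 3/4: 7 assignments
value 1/2: 5 assignments
value 1/4: 3 assignments
value 0: 1 assignment
So 9 of the 25 assignments meet the threshold.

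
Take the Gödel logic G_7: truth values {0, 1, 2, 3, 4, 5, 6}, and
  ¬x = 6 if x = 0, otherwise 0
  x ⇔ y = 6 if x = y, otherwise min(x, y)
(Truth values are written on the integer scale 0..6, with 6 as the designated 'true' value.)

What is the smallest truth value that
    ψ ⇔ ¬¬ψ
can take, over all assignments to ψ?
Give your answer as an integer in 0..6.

Take ψ = 1:
¬ψ = ¬1 = 0
¬¬ψ = ¬0 = 6
ψ ⇔ ¬¬ψ = 1 ⇔ 6 = 1
No assignment yields a value below 1, so this is the minimum.

1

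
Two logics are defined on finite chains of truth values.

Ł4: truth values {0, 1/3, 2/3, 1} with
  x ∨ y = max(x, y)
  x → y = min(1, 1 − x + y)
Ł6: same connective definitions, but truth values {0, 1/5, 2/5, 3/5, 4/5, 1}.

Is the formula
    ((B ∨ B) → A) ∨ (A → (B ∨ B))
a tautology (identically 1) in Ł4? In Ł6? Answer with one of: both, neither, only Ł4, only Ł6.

In Ł4: every assignment gives 1 — tautology.
In Ł6: every assignment gives 1 — tautology.

both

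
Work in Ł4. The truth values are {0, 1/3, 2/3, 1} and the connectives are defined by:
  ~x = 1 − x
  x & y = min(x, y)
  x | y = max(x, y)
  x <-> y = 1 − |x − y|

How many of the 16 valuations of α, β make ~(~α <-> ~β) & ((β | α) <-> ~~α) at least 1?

1

α = 0, β = 0 ↦ 0  <
α = 0, β = 1/3 ↦ 1/3  <
α = 0, β = 2/3 ↦ 1/3  <
α = 0, β = 1 ↦ 0  <
α = 1/3, β = 0 ↦ 1/3  <
α = 1/3, β = 1/3 ↦ 0  <
α = 1/3, β = 2/3 ↦ 1/3  <
α = 1/3, β = 1 ↦ 1/3  <
α = 2/3, β = 0 ↦ 2/3  <
α = 2/3, β = 1/3 ↦ 1/3  <
α = 2/3, β = 2/3 ↦ 0  <
α = 2/3, β = 1 ↦ 1/3  <
α = 1, β = 0 ↦ 1  ≥
α = 1, β = 1/3 ↦ 2/3  <
α = 1, β = 2/3 ↦ 1/3  <
α = 1, β = 1 ↦ 0  <
So 1 of the 16 assignments meets the threshold.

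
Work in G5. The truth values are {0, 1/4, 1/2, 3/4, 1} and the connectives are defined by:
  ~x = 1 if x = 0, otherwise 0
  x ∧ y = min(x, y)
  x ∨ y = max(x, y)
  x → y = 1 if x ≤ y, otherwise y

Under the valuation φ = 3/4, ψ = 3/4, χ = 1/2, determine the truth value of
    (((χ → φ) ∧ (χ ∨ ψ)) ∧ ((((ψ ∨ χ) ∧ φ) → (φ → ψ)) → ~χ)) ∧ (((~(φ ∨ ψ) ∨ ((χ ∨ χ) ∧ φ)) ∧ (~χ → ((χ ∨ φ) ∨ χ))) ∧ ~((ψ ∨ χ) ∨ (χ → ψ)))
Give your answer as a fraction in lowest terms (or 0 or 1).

χ → φ = 1/2 → 3/4 = 1
χ ∨ ψ = 1/2 ∨ 3/4 = 3/4
(χ → φ) ∧ (χ ∨ ψ) = 1 ∧ 3/4 = 3/4
ψ ∨ χ = 3/4 ∨ 1/2 = 3/4
(ψ ∨ χ) ∧ φ = 3/4 ∧ 3/4 = 3/4
φ → ψ = 3/4 → 3/4 = 1
((ψ ∨ χ) ∧ φ) → (φ → ψ) = 3/4 → 1 = 1
~χ = ~1/2 = 0
(((ψ ∨ χ) ∧ φ) → (φ → ψ)) → ~χ = 1 → 0 = 0
((χ → φ) ∧ (χ ∨ ψ)) ∧ ((((ψ ∨ χ) ∧ φ) → (φ → ψ)) → ~χ) = 3/4 ∧ 0 = 0
φ ∨ ψ = 3/4 ∨ 3/4 = 3/4
~(φ ∨ ψ) = ~3/4 = 0
χ ∨ χ = 1/2 ∨ 1/2 = 1/2
(χ ∨ χ) ∧ φ = 1/2 ∧ 3/4 = 1/2
~(φ ∨ ψ) ∨ ((χ ∨ χ) ∧ φ) = 0 ∨ 1/2 = 1/2
~χ = ~1/2 = 0
χ ∨ φ = 1/2 ∨ 3/4 = 3/4
(χ ∨ φ) ∨ χ = 3/4 ∨ 1/2 = 3/4
~χ → ((χ ∨ φ) ∨ χ) = 0 → 3/4 = 1
(~(φ ∨ ψ) ∨ ((χ ∨ χ) ∧ φ)) ∧ (~χ → ((χ ∨ φ) ∨ χ)) = 1/2 ∧ 1 = 1/2
ψ ∨ χ = 3/4 ∨ 1/2 = 3/4
χ → ψ = 1/2 → 3/4 = 1
(ψ ∨ χ) ∨ (χ → ψ) = 3/4 ∨ 1 = 1
~((ψ ∨ χ) ∨ (χ → ψ)) = ~1 = 0
((~(φ ∨ ψ) ∨ ((χ ∨ χ) ∧ φ)) ∧ (~χ → ((χ ∨ φ) ∨ χ))) ∧ ~((ψ ∨ χ) ∨ (χ → ψ)) = 1/2 ∧ 0 = 0
(((χ → φ) ∧ (χ ∨ ψ)) ∧ ((((ψ ∨ χ) ∧ φ) → (φ → ψ)) → ~χ)) ∧ (((~(φ ∨ ψ) ∨ ((χ ∨ χ) ∧ φ)) ∧ (~χ → ((χ ∨ φ) ∨ χ))) ∧ ~((ψ ∨ χ) ∨ (χ → ψ))) = 0 ∧ 0 = 0

0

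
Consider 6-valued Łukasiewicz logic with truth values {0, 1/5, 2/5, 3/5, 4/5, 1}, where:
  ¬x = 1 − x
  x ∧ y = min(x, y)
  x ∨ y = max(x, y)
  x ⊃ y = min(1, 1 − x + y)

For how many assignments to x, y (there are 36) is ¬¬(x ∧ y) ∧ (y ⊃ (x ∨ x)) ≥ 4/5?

4

value 1: 1 assignment (counts)
value 4/5: 3 assignments (counts)
value 3/5: 5 assignments
value 2/5: 7 assignments
value 1/5: 9 assignments
value 0: 11 assignments
So 4 of the 36 assignments meet the threshold.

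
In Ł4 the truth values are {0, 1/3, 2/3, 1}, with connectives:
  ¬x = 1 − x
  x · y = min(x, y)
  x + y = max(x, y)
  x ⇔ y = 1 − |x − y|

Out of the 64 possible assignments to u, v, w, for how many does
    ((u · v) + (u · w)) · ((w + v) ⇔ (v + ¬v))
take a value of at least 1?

5

value 1: 5 assignments (counts)
value 2/3: 19 assignments
value 1/3: 21 assignments
value 0: 19 assignments
So 5 of the 64 assignments meet the threshold.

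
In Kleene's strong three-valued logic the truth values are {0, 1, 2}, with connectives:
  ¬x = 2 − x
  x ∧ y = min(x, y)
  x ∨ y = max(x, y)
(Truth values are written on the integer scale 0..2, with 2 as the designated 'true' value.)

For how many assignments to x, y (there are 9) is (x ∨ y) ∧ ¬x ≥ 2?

1

x = 0, y = 0 ↦ 0  <
x = 0, y = 1 ↦ 1  <
x = 0, y = 2 ↦ 2  ≥
x = 1, y = 0 ↦ 1  <
x = 1, y = 1 ↦ 1  <
x = 1, y = 2 ↦ 1  <
x = 2, y = 0 ↦ 0  <
x = 2, y = 1 ↦ 0  <
x = 2, y = 2 ↦ 0  <
So 1 of the 9 assignments meets the threshold.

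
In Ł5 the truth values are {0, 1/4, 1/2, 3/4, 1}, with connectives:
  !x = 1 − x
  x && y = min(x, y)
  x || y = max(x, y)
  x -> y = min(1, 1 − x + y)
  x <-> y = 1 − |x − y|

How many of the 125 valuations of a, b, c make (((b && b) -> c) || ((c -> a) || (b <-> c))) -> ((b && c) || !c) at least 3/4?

74

value 1: 37 assignments (counts)
value 3/4: 37 assignments (counts)
value 1/2: 31 assignments
value 1/4: 15 assignments
value 0: 5 assignments
So 74 of the 125 assignments meet the threshold.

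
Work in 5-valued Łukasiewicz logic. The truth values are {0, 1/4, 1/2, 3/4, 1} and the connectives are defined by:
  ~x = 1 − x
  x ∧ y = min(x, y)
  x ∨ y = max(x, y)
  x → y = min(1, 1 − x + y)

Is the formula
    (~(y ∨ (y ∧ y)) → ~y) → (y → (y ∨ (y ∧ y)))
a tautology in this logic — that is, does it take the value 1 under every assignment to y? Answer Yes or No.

Yes

y = 0 ↦ 1
y = 1/4 ↦ 1
y = 1/2 ↦ 1
y = 3/4 ↦ 1
y = 1 ↦ 1
Every assignment gives a value ≥ 1.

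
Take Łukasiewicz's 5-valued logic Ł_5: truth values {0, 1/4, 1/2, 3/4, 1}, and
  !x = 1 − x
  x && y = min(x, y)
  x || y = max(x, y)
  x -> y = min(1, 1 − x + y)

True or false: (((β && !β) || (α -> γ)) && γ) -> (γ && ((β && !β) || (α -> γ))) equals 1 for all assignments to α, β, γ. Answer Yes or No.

At α = 0, β = 1/4, γ = 1/2, for instance:
!β = !1/4 = 3/4
β && !β = 1/4 && 3/4 = 1/4
α -> γ = 0 -> 1/2 = 1
(β && !β) || (α -> γ) = 1/4 || 1 = 1
((β && !β) || (α -> γ)) && γ = 1 && 1/2 = 1/2
γ && ((β && !β) || (α -> γ)) = 1/2 && 1 = 1/2
(((β && !β) || (α -> γ)) && γ) -> (γ && ((β && !β) || (α -> γ))) = 1/2 -> 1/2 = 1
and checking the remaining 124 assignments likewise gives ≥ 1 in every case.

Yes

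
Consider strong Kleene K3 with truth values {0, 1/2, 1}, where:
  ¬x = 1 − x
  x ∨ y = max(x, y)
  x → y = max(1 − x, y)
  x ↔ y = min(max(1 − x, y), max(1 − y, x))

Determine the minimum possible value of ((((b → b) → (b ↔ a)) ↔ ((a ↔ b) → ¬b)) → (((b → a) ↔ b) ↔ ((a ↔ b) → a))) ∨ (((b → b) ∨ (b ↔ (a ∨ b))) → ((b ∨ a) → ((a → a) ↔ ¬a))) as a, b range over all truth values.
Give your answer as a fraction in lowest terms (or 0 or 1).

Take a = 1/2, b = 0:
b → b = 0 → 0 = 1
b ↔ a = 0 ↔ 1/2 = 1/2
(b → b) → (b ↔ a) = 1 → 1/2 = 1/2
a ↔ b = 1/2 ↔ 0 = 1/2
¬b = ¬0 = 1
(a ↔ b) → ¬b = 1/2 → 1 = 1
((b → b) → (b ↔ a)) ↔ ((a ↔ b) → ¬b) = 1/2 ↔ 1 = 1/2
b → a = 0 → 1/2 = 1
(b → a) ↔ b = 1 ↔ 0 = 0
a ↔ b = 1/2 ↔ 0 = 1/2
(a ↔ b) → a = 1/2 → 1/2 = 1/2
((b → a) ↔ b) ↔ ((a ↔ b) → a) = 0 ↔ 1/2 = 1/2
(((b → b) → (b ↔ a)) ↔ ((a ↔ b) → ¬b)) → (((b → a) ↔ b) ↔ ((a ↔ b) → a)) = 1/2 → 1/2 = 1/2
b → b = 0 → 0 = 1
a ∨ b = 1/2 ∨ 0 = 1/2
b ↔ (a ∨ b) = 0 ↔ 1/2 = 1/2
(b → b) ∨ (b ↔ (a ∨ b)) = 1 ∨ 1/2 = 1
b ∨ a = 0 ∨ 1/2 = 1/2
a → a = 1/2 → 1/2 = 1/2
¬a = ¬1/2 = 1/2
(a → a) ↔ ¬a = 1/2 ↔ 1/2 = 1/2
(b ∨ a) → ((a → a) ↔ ¬a) = 1/2 → 1/2 = 1/2
((b → b) ∨ (b ↔ (a ∨ b))) → ((b ∨ a) → ((a → a) ↔ ¬a)) = 1 → 1/2 = 1/2
((((b → b) → (b ↔ a)) ↔ ((a ↔ b) → ¬b)) → (((b → a) ↔ b) ↔ ((a ↔ b) → a))) ∨ (((b → b) ∨ (b ↔ (a ∨ b))) → ((b ∨ a) → ((a → a) ↔ ¬a))) = 1/2 ∨ 1/2 = 1/2
No assignment yields a value below 1/2, so this is the minimum.

1/2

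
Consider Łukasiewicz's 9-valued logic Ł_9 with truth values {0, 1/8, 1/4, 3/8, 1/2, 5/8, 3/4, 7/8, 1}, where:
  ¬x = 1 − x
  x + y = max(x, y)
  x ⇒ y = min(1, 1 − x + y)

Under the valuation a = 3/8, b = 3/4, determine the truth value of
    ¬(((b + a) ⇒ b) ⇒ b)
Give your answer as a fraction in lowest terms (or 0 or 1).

b + a = 3/4 + 3/8 = 3/4
(b + a) ⇒ b = 3/4 ⇒ 3/4 = 1
((b + a) ⇒ b) ⇒ b = 1 ⇒ 3/4 = 3/4
¬(((b + a) ⇒ b) ⇒ b) = ¬3/4 = 1/4

1/4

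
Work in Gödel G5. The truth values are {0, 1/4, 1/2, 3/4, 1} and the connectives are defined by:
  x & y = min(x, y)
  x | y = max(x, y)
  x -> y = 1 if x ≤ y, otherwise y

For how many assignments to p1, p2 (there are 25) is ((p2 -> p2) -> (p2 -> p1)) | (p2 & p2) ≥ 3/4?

22

value 1: 19 assignments (counts)
value 3/4: 3 assignments (counts)
value 1/2: 2 assignments
value 1/4: 1 assignment
So 22 of the 25 assignments meet the threshold.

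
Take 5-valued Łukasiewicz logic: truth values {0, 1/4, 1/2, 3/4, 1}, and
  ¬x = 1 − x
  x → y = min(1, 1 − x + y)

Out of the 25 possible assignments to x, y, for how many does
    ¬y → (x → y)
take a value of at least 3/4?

21

value 1: 19 assignments (counts)
value 3/4: 2 assignments (counts)
value 1/2: 2 assignments
value 1/4: 1 assignment
value 0: 1 assignment
So 21 of the 25 assignments meet the threshold.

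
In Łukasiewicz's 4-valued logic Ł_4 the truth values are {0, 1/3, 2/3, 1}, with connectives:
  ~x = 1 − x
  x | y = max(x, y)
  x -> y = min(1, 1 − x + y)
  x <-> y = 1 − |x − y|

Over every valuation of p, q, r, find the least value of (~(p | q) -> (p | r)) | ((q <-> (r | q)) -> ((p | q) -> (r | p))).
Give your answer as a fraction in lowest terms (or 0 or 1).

Take p = 0, q = 1/3, r = 0:
p | q = 0 | 1/3 = 1/3
~(p | q) = ~1/3 = 2/3
p | r = 0 | 0 = 0
~(p | q) -> (p | r) = 2/3 -> 0 = 1/3
r | q = 0 | 1/3 = 1/3
q <-> (r | q) = 1/3 <-> 1/3 = 1
p | q = 0 | 1/3 = 1/3
r | p = 0 | 0 = 0
(p | q) -> (r | p) = 1/3 -> 0 = 2/3
(q <-> (r | q)) -> ((p | q) -> (r | p)) = 1 -> 2/3 = 2/3
(~(p | q) -> (p | r)) | ((q <-> (r | q)) -> ((p | q) -> (r | p))) = 1/3 | 2/3 = 2/3
No assignment yields a value below 2/3, so this is the minimum.

2/3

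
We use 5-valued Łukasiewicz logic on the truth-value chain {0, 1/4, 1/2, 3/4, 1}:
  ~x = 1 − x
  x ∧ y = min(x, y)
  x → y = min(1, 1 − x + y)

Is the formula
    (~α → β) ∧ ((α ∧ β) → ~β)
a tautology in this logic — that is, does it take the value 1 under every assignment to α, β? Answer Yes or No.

No

Counterexample: take α = 0, β = 0.
~α = ~0 = 1
~α → β = 1 → 0 = 0
α ∧ β = 0 ∧ 0 = 0
~β = ~0 = 1
(α ∧ β) → ~β = 0 → 1 = 1
(~α → β) ∧ ((α ∧ β) → ~β) = 0 ∧ 1 = 0
This gives 0 ≠ 1.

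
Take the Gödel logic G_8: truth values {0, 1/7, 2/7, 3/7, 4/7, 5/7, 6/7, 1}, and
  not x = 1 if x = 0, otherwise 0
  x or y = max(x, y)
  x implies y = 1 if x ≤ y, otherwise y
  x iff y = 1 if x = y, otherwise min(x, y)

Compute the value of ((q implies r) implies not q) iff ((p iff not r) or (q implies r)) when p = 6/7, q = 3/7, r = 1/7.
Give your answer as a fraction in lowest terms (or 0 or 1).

0

q implies r = 3/7 implies 1/7 = 1/7
not q = not 3/7 = 0
(q implies r) implies not q = 1/7 implies 0 = 0
not r = not 1/7 = 0
p iff not r = 6/7 iff 0 = 0
q implies r = 3/7 implies 1/7 = 1/7
(p iff not r) or (q implies r) = 0 or 1/7 = 1/7
((q implies r) implies not q) iff ((p iff not r) or (q implies r)) = 0 iff 1/7 = 0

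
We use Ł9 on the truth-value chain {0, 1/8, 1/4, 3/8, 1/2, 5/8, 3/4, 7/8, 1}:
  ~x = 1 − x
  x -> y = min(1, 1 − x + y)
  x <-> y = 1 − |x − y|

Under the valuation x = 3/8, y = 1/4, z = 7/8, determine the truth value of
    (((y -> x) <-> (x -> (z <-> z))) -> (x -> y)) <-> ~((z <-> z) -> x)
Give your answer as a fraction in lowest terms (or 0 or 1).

3/4

y -> x = 1/4 -> 3/8 = 1
z <-> z = 7/8 <-> 7/8 = 1
x -> (z <-> z) = 3/8 -> 1 = 1
(y -> x) <-> (x -> (z <-> z)) = 1 <-> 1 = 1
x -> y = 3/8 -> 1/4 = 7/8
((y -> x) <-> (x -> (z <-> z))) -> (x -> y) = 1 -> 7/8 = 7/8
z <-> z = 7/8 <-> 7/8 = 1
(z <-> z) -> x = 1 -> 3/8 = 3/8
~((z <-> z) -> x) = ~3/8 = 5/8
(((y -> x) <-> (x -> (z <-> z))) -> (x -> y)) <-> ~((z <-> z) -> x) = 7/8 <-> 5/8 = 3/4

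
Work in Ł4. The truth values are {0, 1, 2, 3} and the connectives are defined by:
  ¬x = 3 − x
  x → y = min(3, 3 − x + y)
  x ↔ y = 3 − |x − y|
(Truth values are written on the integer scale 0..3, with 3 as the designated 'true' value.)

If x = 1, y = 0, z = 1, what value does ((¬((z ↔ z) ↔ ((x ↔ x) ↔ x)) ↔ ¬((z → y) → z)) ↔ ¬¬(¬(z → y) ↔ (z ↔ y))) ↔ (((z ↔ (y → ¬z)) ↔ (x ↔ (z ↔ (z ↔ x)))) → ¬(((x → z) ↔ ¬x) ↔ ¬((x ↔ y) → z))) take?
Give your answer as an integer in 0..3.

3

z ↔ z = 1 ↔ 1 = 3
x ↔ x = 1 ↔ 1 = 3
(x ↔ x) ↔ x = 3 ↔ 1 = 1
(z ↔ z) ↔ ((x ↔ x) ↔ x) = 3 ↔ 1 = 1
¬((z ↔ z) ↔ ((x ↔ x) ↔ x)) = ¬1 = 2
z → y = 1 → 0 = 2
(z → y) → z = 2 → 1 = 2
¬((z → y) → z) = ¬2 = 1
¬((z ↔ z) ↔ ((x ↔ x) ↔ x)) ↔ ¬((z → y) → z) = 2 ↔ 1 = 2
z → y = 1 → 0 = 2
¬(z → y) = ¬2 = 1
z ↔ y = 1 ↔ 0 = 2
¬(z → y) ↔ (z ↔ y) = 1 ↔ 2 = 2
¬(¬(z → y) ↔ (z ↔ y)) = ¬2 = 1
¬¬(¬(z → y) ↔ (z ↔ y)) = ¬1 = 2
(¬((z ↔ z) ↔ ((x ↔ x) ↔ x)) ↔ ¬((z → y) → z)) ↔ ¬¬(¬(z → y) ↔ (z ↔ y)) = 2 ↔ 2 = 3
¬z = ¬1 = 2
y → ¬z = 0 → 2 = 3
z ↔ (y → ¬z) = 1 ↔ 3 = 1
z ↔ x = 1 ↔ 1 = 3
z ↔ (z ↔ x) = 1 ↔ 3 = 1
x ↔ (z ↔ (z ↔ x)) = 1 ↔ 1 = 3
(z ↔ (y → ¬z)) ↔ (x ↔ (z ↔ (z ↔ x))) = 1 ↔ 3 = 1
x → z = 1 → 1 = 3
¬x = ¬1 = 2
(x → z) ↔ ¬x = 3 ↔ 2 = 2
x ↔ y = 1 ↔ 0 = 2
(x ↔ y) → z = 2 → 1 = 2
¬((x ↔ y) → z) = ¬2 = 1
((x → z) ↔ ¬x) ↔ ¬((x ↔ y) → z) = 2 ↔ 1 = 2
¬(((x → z) ↔ ¬x) ↔ ¬((x ↔ y) → z)) = ¬2 = 1
((z ↔ (y → ¬z)) ↔ (x ↔ (z ↔ (z ↔ x)))) → ¬(((x → z) ↔ ¬x) ↔ ¬((x ↔ y) → z)) = 1 → 1 = 3
((¬((z ↔ z) ↔ ((x ↔ x) ↔ x)) ↔ ¬((z → y) → z)) ↔ ¬¬(¬(z → y) ↔ (z ↔ y))) ↔ (((z ↔ (y → ¬z)) ↔ (x ↔ (z ↔ (z ↔ x)))) → ¬(((x → z) ↔ ¬x) ↔ ¬((x ↔ y) → z))) = 3 ↔ 3 = 3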